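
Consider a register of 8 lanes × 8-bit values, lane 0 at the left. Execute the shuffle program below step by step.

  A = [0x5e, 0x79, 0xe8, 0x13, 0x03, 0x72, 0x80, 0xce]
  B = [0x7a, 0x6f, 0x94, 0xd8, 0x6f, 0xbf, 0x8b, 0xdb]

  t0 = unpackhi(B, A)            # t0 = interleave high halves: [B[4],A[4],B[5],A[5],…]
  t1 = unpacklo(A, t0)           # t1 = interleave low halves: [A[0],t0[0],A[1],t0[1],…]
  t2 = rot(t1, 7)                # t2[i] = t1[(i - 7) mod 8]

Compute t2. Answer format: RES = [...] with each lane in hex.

t0 = [0x6f, 0x03, 0xbf, 0x72, 0x8b, 0x80, 0xdb, 0xce]
t1 = [0x5e, 0x6f, 0x79, 0x03, 0xe8, 0xbf, 0x13, 0x72]
t2 = [0x6f, 0x79, 0x03, 0xe8, 0xbf, 0x13, 0x72, 0x5e]

RES = [ 0x6f  0x79  0x03  0xe8  0xbf  0x13  0x72  0x5e ]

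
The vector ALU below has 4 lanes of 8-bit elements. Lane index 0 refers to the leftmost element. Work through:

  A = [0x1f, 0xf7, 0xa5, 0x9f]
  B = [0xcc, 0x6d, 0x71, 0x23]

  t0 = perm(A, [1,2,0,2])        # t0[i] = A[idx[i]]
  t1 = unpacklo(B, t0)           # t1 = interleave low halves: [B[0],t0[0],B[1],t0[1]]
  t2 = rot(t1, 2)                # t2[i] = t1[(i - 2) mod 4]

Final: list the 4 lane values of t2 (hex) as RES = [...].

t0 = [0xf7, 0xa5, 0x1f, 0xa5]
t1 = [0xcc, 0xf7, 0x6d, 0xa5]
t2 = [0x6d, 0xa5, 0xcc, 0xf7]

RES = [ 0x6d  0xa5  0xcc  0xf7 ]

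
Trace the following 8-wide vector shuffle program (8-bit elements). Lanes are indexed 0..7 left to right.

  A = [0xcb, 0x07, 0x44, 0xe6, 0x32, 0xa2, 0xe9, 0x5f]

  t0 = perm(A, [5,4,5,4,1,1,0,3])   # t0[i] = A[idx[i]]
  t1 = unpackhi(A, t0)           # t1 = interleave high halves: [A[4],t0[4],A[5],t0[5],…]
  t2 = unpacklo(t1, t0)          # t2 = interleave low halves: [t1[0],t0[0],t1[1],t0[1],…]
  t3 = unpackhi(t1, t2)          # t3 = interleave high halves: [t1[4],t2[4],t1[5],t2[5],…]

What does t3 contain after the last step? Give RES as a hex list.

→ t0 |a2|32|a2|32|07|07|cb|e6|
→ t1 |32|07|a2|07|e9|cb|5f|e6|
→ t2 |32|a2|07|32|a2|a2|07|32|
→ t3 |e9|a2|cb|a2|5f|07|e6|32|

RES = [0xe9, 0xa2, 0xcb, 0xa2, 0x5f, 0x07, 0xe6, 0x32]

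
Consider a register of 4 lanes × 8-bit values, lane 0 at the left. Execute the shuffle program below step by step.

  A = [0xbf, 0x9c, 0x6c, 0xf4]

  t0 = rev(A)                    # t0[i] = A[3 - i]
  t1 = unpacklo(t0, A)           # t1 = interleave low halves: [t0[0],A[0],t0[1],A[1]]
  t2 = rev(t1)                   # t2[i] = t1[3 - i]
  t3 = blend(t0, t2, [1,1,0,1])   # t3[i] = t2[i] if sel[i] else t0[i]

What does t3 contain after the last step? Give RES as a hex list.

RES = [0x9c, 0x6c, 0x9c, 0xf4]

t0 = [0xf4, 0x6c, 0x9c, 0xbf]
t1 = [0xf4, 0xbf, 0x6c, 0x9c]
t2 = [0x9c, 0x6c, 0xbf, 0xf4]
t3 = [0x9c, 0x6c, 0x9c, 0xf4]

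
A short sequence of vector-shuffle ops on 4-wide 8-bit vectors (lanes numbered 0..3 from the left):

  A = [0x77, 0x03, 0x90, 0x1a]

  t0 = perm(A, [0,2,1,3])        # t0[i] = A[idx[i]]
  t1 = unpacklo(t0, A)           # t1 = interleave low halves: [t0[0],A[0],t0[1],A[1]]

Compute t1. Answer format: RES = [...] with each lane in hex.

t0 = [0x77, 0x90, 0x03, 0x1a]
t1 = [0x77, 0x77, 0x90, 0x03]

RES = [0x77, 0x77, 0x90, 0x03]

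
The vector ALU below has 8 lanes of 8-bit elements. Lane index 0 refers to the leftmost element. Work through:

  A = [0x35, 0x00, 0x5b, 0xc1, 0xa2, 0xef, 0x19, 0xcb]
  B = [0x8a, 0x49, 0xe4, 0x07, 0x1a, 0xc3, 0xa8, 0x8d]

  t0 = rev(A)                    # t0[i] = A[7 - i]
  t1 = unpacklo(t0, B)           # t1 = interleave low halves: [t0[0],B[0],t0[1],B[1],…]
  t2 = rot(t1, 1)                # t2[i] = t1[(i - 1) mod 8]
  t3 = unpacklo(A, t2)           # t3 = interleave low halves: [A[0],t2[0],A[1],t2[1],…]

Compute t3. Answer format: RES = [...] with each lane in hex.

  t0: cb 19 ef a2 c1 5b 00 35
  t1: cb 8a 19 49 ef e4 a2 07
  t2: 07 cb 8a 19 49 ef e4 a2
  t3: 35 07 00 cb 5b 8a c1 19

RES = [0x35, 0x07, 0x00, 0xcb, 0x5b, 0x8a, 0xc1, 0x19]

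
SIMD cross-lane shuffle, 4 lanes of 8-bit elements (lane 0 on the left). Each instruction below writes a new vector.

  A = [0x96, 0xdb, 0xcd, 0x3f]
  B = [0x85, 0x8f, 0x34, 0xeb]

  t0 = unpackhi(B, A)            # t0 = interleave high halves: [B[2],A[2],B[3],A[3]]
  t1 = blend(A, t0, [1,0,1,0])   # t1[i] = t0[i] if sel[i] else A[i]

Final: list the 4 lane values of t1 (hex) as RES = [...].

  t0: 34 cd eb 3f
  t1: 34 db eb 3f

RES = [0x34, 0xdb, 0xeb, 0x3f]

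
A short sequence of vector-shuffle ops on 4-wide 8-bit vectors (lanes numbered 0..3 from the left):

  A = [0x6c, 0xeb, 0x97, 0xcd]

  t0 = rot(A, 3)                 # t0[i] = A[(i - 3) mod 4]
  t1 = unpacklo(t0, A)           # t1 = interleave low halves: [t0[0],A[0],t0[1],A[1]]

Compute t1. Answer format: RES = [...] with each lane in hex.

t0 = [0xeb, 0x97, 0xcd, 0x6c]
t1 = [0xeb, 0x6c, 0x97, 0xeb]

RES = [0xeb, 0x6c, 0x97, 0xeb]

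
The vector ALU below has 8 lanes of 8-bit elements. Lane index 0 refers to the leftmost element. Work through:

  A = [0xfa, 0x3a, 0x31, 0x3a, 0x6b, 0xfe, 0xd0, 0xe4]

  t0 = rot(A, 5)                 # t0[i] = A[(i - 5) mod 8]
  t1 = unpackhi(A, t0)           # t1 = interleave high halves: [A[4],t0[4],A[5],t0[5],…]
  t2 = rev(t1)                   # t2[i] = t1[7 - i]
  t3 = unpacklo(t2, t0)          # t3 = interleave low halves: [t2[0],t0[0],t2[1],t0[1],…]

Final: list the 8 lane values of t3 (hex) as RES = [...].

t0 = [0x3a, 0x6b, 0xfe, 0xd0, 0xe4, 0xfa, 0x3a, 0x31]
t1 = [0x6b, 0xe4, 0xfe, 0xfa, 0xd0, 0x3a, 0xe4, 0x31]
t2 = [0x31, 0xe4, 0x3a, 0xd0, 0xfa, 0xfe, 0xe4, 0x6b]
t3 = [0x31, 0x3a, 0xe4, 0x6b, 0x3a, 0xfe, 0xd0, 0xd0]

RES = [0x31, 0x3a, 0xe4, 0x6b, 0x3a, 0xfe, 0xd0, 0xd0]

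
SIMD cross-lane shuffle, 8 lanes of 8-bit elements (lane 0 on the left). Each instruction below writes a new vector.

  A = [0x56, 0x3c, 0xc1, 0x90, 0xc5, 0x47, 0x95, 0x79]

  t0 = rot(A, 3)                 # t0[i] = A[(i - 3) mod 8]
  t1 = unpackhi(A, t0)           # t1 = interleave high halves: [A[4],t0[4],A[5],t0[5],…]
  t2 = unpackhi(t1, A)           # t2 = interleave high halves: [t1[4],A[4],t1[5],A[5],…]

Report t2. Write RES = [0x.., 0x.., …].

RES = [0x95, 0xc5, 0x90, 0x47, 0x79, 0x95, 0xc5, 0x79]

→ t0 |47|95|79|56|3c|c1|90|c5|
→ t1 |c5|3c|47|c1|95|90|79|c5|
→ t2 |95|c5|90|47|79|95|c5|79|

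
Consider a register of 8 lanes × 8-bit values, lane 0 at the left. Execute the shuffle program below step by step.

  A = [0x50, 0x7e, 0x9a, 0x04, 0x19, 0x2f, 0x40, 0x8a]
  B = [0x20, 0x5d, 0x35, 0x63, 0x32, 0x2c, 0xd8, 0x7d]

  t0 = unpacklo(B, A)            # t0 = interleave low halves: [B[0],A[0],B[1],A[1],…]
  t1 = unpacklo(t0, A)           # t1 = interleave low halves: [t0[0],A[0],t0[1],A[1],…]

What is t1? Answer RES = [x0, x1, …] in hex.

RES = [ 0x20  0x50  0x50  0x7e  0x5d  0x9a  0x7e  0x04 ]

  t0: 20 50 5d 7e 35 9a 63 04
  t1: 20 50 50 7e 5d 9a 7e 04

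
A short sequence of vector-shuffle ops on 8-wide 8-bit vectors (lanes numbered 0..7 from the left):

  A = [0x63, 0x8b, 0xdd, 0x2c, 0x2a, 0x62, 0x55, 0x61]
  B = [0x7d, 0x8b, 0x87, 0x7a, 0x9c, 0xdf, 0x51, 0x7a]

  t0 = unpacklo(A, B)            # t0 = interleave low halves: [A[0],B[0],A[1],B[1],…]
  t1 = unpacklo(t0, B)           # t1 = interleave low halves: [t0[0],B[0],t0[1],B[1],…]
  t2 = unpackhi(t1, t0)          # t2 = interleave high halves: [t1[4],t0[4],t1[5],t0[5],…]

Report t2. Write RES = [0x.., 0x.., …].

→ t0 |63|7d|8b|8b|dd|87|2c|7a|
→ t1 |63|7d|7d|8b|8b|87|8b|7a|
→ t2 |8b|dd|87|87|8b|2c|7a|7a|

RES = [ 0x8b  0xdd  0x87  0x87  0x8b  0x2c  0x7a  0x7a ]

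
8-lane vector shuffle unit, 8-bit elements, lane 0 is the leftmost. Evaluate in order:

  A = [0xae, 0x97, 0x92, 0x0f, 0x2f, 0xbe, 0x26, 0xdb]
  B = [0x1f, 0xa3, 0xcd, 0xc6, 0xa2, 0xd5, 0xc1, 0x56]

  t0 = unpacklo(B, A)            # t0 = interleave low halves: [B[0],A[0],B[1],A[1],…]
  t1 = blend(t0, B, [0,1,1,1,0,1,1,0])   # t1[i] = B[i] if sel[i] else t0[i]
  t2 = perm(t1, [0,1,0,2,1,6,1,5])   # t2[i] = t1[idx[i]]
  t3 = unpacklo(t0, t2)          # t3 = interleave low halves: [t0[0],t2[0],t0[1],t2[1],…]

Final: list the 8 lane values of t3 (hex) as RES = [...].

→ t0 |1f|ae|a3|97|cd|92|c6|0f|
→ t1 |1f|a3|cd|c6|cd|d5|c1|0f|
→ t2 |1f|a3|1f|cd|a3|c1|a3|d5|
→ t3 |1f|1f|ae|a3|a3|1f|97|cd|

RES = [0x1f, 0x1f, 0xae, 0xa3, 0xa3, 0x1f, 0x97, 0xcd]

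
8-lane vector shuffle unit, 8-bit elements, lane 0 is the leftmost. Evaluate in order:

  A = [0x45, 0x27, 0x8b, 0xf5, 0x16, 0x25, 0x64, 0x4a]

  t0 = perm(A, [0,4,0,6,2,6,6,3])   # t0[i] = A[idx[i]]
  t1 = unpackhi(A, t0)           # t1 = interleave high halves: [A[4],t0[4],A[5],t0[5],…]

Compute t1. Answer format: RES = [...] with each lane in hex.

  t0: 45 16 45 64 8b 64 64 f5
  t1: 16 8b 25 64 64 64 4a f5

RES = [0x16, 0x8b, 0x25, 0x64, 0x64, 0x64, 0x4a, 0xf5]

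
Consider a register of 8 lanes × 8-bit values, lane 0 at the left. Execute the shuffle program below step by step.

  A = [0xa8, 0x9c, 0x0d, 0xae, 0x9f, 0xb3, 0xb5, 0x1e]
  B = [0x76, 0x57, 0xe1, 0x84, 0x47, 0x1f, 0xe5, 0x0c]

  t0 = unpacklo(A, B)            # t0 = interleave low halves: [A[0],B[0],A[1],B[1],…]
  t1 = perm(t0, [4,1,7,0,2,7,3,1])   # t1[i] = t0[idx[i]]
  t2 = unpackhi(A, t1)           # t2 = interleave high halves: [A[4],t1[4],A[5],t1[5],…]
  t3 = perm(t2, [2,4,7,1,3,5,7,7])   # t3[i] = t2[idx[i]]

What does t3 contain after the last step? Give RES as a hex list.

RES = [0xb3, 0xb5, 0x76, 0x9c, 0x84, 0x57, 0x76, 0x76]

→ t0 |a8|76|9c|57|0d|e1|ae|84|
→ t1 |0d|76|84|a8|9c|84|57|76|
→ t2 |9f|9c|b3|84|b5|57|1e|76|
→ t3 |b3|b5|76|9c|84|57|76|76|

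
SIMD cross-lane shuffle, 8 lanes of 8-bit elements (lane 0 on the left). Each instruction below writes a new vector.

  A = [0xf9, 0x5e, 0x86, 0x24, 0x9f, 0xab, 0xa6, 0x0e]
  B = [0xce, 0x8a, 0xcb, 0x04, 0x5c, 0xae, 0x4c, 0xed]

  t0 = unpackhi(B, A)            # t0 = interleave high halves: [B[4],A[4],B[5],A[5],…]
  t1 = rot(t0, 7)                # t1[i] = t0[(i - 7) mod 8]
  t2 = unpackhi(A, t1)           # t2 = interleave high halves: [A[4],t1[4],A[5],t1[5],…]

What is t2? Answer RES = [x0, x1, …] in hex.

t0 = [0x5c, 0x9f, 0xae, 0xab, 0x4c, 0xa6, 0xed, 0x0e]
t1 = [0x9f, 0xae, 0xab, 0x4c, 0xa6, 0xed, 0x0e, 0x5c]
t2 = [0x9f, 0xa6, 0xab, 0xed, 0xa6, 0x0e, 0x0e, 0x5c]

RES = [0x9f, 0xa6, 0xab, 0xed, 0xa6, 0x0e, 0x0e, 0x5c]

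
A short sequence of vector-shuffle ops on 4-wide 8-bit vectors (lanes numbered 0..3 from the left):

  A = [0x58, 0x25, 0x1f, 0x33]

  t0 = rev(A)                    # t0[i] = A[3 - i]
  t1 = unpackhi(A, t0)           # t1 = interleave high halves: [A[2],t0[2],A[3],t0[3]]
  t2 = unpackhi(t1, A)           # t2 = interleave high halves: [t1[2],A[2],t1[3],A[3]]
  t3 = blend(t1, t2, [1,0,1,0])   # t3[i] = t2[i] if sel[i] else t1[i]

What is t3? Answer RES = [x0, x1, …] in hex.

RES = [0x33, 0x25, 0x58, 0x58]

  t0: 33 1f 25 58
  t1: 1f 25 33 58
  t2: 33 1f 58 33
  t3: 33 25 58 58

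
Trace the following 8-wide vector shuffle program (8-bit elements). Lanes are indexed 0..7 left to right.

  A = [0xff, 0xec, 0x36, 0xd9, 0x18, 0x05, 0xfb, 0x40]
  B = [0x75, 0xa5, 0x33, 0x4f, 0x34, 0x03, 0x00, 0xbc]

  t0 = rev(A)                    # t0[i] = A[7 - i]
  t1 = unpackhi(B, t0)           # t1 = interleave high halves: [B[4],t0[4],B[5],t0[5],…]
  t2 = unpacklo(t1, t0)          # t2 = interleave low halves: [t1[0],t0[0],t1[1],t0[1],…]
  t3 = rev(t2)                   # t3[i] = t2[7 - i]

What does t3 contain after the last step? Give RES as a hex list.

  t0: 40 fb 05 18 d9 36 ec ff
  t1: 34 d9 03 36 00 ec bc ff
  t2: 34 40 d9 fb 03 05 36 18
  t3: 18 36 05 03 fb d9 40 34

RES = [0x18, 0x36, 0x05, 0x03, 0xfb, 0xd9, 0x40, 0x34]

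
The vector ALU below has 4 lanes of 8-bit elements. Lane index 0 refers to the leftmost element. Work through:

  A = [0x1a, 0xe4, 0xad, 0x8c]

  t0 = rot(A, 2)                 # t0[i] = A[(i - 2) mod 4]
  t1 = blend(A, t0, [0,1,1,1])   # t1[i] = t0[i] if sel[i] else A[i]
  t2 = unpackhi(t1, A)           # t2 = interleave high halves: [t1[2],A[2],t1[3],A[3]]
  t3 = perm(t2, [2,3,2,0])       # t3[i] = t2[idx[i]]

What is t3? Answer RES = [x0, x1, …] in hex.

→ t0 |ad|8c|1a|e4|
→ t1 |1a|8c|1a|e4|
→ t2 |1a|ad|e4|8c|
→ t3 |e4|8c|e4|1a|

RES = [ 0xe4  0x8c  0xe4  0x1a ]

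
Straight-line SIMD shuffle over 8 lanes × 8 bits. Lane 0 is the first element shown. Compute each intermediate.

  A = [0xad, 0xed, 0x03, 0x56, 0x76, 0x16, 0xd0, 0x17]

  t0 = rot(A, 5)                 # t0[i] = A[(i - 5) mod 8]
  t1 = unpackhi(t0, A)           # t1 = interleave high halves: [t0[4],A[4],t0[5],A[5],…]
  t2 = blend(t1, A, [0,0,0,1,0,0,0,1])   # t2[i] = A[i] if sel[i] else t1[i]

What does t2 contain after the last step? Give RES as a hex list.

  t0: 56 76 16 d0 17 ad ed 03
  t1: 17 76 ad 16 ed d0 03 17
  t2: 17 76 ad 56 ed d0 03 17

RES = [0x17, 0x76, 0xad, 0x56, 0xed, 0xd0, 0x03, 0x17]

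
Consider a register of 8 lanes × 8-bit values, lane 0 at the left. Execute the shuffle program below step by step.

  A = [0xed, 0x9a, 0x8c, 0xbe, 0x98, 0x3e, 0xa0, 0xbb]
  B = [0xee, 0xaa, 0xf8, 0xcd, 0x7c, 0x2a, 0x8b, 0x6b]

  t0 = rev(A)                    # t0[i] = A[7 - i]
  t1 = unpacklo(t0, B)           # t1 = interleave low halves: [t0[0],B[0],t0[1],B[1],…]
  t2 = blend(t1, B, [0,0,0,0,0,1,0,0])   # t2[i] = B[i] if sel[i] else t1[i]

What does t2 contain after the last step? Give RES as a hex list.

RES = [ 0xbb  0xee  0xa0  0xaa  0x3e  0x2a  0x98  0xcd ]

t0 = [0xbb, 0xa0, 0x3e, 0x98, 0xbe, 0x8c, 0x9a, 0xed]
t1 = [0xbb, 0xee, 0xa0, 0xaa, 0x3e, 0xf8, 0x98, 0xcd]
t2 = [0xbb, 0xee, 0xa0, 0xaa, 0x3e, 0x2a, 0x98, 0xcd]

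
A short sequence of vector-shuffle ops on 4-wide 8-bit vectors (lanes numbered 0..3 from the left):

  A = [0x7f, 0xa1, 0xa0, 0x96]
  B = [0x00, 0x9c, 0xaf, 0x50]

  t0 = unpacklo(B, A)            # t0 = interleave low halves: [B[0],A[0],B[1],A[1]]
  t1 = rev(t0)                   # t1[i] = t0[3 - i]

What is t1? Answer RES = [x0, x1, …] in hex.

  t0: 00 7f 9c a1
  t1: a1 9c 7f 00

RES = [ 0xa1  0x9c  0x7f  0x00 ]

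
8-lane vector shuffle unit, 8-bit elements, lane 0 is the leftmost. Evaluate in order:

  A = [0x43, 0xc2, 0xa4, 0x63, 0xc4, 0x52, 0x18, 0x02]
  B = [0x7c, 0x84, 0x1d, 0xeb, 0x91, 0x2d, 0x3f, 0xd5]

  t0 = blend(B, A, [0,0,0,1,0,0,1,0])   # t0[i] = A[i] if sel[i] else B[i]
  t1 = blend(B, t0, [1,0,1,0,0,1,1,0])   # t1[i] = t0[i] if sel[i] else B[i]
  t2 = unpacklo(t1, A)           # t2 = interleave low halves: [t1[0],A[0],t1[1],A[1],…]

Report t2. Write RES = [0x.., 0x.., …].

RES = [ 0x7c  0x43  0x84  0xc2  0x1d  0xa4  0xeb  0x63 ]

  t0: 7c 84 1d 63 91 2d 18 d5
  t1: 7c 84 1d eb 91 2d 18 d5
  t2: 7c 43 84 c2 1d a4 eb 63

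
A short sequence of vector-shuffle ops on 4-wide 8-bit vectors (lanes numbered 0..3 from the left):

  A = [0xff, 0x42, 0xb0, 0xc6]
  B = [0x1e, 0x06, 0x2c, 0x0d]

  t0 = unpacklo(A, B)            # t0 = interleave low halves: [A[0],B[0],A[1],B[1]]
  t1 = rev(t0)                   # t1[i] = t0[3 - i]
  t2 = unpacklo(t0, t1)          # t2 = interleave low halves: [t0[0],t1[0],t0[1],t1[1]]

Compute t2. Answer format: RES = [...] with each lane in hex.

  t0: ff 1e 42 06
  t1: 06 42 1e ff
  t2: ff 06 1e 42

RES = [ 0xff  0x06  0x1e  0x42 ]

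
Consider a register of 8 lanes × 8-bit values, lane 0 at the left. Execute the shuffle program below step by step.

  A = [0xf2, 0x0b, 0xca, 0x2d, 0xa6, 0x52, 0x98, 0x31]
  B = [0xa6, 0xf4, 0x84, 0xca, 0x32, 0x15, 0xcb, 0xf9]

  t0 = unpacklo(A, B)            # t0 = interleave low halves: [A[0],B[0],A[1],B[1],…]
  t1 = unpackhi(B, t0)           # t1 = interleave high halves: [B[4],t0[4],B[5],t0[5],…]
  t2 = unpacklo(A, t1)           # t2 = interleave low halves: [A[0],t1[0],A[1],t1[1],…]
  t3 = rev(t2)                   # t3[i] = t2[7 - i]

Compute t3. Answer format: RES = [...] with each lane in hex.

RES = [ 0x84  0x2d  0x15  0xca  0xca  0x0b  0x32  0xf2 ]

→ t0 |f2|a6|0b|f4|ca|84|2d|ca|
→ t1 |32|ca|15|84|cb|2d|f9|ca|
→ t2 |f2|32|0b|ca|ca|15|2d|84|
→ t3 |84|2d|15|ca|ca|0b|32|f2|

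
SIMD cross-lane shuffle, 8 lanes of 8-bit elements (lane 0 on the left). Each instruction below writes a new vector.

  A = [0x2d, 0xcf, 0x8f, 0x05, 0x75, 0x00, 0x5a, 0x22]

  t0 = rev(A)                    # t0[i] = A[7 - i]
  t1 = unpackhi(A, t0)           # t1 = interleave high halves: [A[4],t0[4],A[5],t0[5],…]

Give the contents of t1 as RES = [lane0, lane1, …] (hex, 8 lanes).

t0 = [0x22, 0x5a, 0x00, 0x75, 0x05, 0x8f, 0xcf, 0x2d]
t1 = [0x75, 0x05, 0x00, 0x8f, 0x5a, 0xcf, 0x22, 0x2d]

RES = [0x75, 0x05, 0x00, 0x8f, 0x5a, 0xcf, 0x22, 0x2d]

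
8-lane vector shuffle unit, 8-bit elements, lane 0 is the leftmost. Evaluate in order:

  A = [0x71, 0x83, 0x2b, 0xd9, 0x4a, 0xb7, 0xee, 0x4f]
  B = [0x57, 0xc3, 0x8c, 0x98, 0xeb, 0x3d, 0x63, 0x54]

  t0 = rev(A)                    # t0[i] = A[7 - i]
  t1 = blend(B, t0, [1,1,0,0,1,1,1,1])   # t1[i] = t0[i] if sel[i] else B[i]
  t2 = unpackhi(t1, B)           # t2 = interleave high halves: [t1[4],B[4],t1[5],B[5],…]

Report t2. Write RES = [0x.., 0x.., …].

t0 = [0x4f, 0xee, 0xb7, 0x4a, 0xd9, 0x2b, 0x83, 0x71]
t1 = [0x4f, 0xee, 0x8c, 0x98, 0xd9, 0x2b, 0x83, 0x71]
t2 = [0xd9, 0xeb, 0x2b, 0x3d, 0x83, 0x63, 0x71, 0x54]

RES = [ 0xd9  0xeb  0x2b  0x3d  0x83  0x63  0x71  0x54 ]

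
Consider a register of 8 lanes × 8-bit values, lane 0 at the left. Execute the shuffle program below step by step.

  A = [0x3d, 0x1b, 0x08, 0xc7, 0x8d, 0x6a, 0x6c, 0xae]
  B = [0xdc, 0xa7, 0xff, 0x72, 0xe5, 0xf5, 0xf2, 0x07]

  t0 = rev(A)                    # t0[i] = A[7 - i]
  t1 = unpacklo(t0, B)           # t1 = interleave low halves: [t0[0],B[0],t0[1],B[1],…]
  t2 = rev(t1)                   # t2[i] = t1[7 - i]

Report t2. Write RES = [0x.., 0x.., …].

→ t0 |ae|6c|6a|8d|c7|08|1b|3d|
→ t1 |ae|dc|6c|a7|6a|ff|8d|72|
→ t2 |72|8d|ff|6a|a7|6c|dc|ae|

RES = [ 0x72  0x8d  0xff  0x6a  0xa7  0x6c  0xdc  0xae ]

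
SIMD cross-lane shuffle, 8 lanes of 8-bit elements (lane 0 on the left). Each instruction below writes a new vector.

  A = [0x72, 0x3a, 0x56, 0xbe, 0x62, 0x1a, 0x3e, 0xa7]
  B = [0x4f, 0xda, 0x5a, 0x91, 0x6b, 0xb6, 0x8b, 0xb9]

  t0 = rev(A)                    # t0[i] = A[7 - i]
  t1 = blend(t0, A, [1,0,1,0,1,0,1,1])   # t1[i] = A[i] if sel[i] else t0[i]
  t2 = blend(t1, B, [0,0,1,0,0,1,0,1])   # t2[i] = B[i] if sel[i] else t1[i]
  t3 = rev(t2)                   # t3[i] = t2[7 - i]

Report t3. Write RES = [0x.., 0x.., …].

→ t0 |a7|3e|1a|62|be|56|3a|72|
→ t1 |72|3e|56|62|62|56|3e|a7|
→ t2 |72|3e|5a|62|62|b6|3e|b9|
→ t3 |b9|3e|b6|62|62|5a|3e|72|

RES = [ 0xb9  0x3e  0xb6  0x62  0x62  0x5a  0x3e  0x72 ]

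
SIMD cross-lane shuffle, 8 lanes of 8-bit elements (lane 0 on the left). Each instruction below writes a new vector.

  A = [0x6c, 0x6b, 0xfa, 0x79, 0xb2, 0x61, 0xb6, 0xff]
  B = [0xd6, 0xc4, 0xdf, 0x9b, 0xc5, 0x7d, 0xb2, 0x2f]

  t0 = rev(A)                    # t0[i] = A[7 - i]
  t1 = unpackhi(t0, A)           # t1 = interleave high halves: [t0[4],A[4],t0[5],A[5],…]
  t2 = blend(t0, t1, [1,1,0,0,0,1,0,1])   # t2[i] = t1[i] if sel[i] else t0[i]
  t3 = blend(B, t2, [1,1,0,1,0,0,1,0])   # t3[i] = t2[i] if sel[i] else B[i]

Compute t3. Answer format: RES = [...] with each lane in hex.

RES = [ 0x79  0xb2  0xdf  0xb2  0xc5  0x7d  0x6b  0x2f ]

  t0: ff b6 61 b2 79 fa 6b 6c
  t1: 79 b2 fa 61 6b b6 6c ff
  t2: 79 b2 61 b2 79 b6 6b ff
  t3: 79 b2 df b2 c5 7d 6b 2f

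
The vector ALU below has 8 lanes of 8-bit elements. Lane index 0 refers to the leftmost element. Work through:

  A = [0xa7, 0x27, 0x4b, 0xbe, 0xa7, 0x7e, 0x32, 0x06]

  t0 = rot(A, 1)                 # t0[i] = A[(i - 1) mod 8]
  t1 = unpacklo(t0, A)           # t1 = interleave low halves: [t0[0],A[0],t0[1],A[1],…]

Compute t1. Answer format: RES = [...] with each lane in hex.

t0 = [0x06, 0xa7, 0x27, 0x4b, 0xbe, 0xa7, 0x7e, 0x32]
t1 = [0x06, 0xa7, 0xa7, 0x27, 0x27, 0x4b, 0x4b, 0xbe]

RES = [0x06, 0xa7, 0xa7, 0x27, 0x27, 0x4b, 0x4b, 0xbe]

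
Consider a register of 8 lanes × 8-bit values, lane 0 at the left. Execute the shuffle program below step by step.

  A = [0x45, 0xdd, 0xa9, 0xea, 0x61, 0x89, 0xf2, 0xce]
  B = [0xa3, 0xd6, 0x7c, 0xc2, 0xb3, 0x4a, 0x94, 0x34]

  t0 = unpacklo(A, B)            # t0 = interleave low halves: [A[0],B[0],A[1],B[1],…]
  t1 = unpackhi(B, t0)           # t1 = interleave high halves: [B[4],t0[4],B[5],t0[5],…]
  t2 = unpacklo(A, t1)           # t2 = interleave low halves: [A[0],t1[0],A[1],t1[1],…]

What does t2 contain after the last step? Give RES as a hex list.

  t0: 45 a3 dd d6 a9 7c ea c2
  t1: b3 a9 4a 7c 94 ea 34 c2
  t2: 45 b3 dd a9 a9 4a ea 7c

RES = [0x45, 0xb3, 0xdd, 0xa9, 0xa9, 0x4a, 0xea, 0x7c]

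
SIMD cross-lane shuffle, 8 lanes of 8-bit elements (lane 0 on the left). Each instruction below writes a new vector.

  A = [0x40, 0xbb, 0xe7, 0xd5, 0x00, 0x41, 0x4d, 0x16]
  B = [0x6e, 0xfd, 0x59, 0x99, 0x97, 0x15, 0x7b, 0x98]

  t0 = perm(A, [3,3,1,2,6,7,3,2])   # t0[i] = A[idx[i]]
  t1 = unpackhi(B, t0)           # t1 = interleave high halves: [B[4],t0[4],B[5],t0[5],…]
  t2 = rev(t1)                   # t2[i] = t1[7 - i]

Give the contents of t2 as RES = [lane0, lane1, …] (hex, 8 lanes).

t0 = [0xd5, 0xd5, 0xbb, 0xe7, 0x4d, 0x16, 0xd5, 0xe7]
t1 = [0x97, 0x4d, 0x15, 0x16, 0x7b, 0xd5, 0x98, 0xe7]
t2 = [0xe7, 0x98, 0xd5, 0x7b, 0x16, 0x15, 0x4d, 0x97]

RES = [ 0xe7  0x98  0xd5  0x7b  0x16  0x15  0x4d  0x97 ]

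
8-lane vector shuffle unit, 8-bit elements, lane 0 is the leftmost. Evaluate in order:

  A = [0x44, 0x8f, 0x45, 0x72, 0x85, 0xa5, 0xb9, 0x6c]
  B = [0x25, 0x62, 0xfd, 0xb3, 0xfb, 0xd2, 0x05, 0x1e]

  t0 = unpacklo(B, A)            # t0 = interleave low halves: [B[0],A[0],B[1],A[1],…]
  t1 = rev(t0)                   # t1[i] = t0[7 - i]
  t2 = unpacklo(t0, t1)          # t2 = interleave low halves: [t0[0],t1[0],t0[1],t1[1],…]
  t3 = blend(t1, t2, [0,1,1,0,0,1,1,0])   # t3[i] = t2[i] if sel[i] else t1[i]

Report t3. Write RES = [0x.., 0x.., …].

  t0: 25 44 62 8f fd 45 b3 72
  t1: 72 b3 45 fd 8f 62 44 25
  t2: 25 72 44 b3 62 45 8f fd
  t3: 72 72 44 fd 8f 45 8f 25

RES = [0x72, 0x72, 0x44, 0xfd, 0x8f, 0x45, 0x8f, 0x25]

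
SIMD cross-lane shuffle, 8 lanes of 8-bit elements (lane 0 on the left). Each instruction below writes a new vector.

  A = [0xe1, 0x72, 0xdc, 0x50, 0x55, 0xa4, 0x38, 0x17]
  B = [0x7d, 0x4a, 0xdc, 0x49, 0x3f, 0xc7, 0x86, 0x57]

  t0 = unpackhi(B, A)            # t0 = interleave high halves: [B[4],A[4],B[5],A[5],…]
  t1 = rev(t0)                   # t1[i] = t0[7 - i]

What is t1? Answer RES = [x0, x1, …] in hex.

RES = [0x17, 0x57, 0x38, 0x86, 0xa4, 0xc7, 0x55, 0x3f]

t0 = [0x3f, 0x55, 0xc7, 0xa4, 0x86, 0x38, 0x57, 0x17]
t1 = [0x17, 0x57, 0x38, 0x86, 0xa4, 0xc7, 0x55, 0x3f]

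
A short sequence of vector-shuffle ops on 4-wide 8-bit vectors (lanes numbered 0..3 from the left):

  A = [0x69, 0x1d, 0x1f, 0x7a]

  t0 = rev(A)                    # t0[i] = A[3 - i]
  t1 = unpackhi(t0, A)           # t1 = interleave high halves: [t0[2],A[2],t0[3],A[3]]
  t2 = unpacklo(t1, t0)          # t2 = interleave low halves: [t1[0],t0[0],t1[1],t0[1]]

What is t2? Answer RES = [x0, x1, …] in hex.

t0 = [0x7a, 0x1f, 0x1d, 0x69]
t1 = [0x1d, 0x1f, 0x69, 0x7a]
t2 = [0x1d, 0x7a, 0x1f, 0x1f]

RES = [0x1d, 0x7a, 0x1f, 0x1f]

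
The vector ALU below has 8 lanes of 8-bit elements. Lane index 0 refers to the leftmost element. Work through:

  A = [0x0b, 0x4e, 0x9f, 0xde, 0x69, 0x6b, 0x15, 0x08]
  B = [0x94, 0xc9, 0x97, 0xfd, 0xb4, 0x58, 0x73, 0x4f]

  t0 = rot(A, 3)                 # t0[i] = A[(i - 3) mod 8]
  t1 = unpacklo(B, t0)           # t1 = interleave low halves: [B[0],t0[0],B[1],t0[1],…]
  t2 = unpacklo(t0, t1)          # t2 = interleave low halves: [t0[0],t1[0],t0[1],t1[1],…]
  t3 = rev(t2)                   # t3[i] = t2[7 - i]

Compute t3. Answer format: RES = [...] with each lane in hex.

RES = [0x15, 0x0b, 0xc9, 0x08, 0x6b, 0x15, 0x94, 0x6b]

  t0: 6b 15 08 0b 4e 9f de 69
  t1: 94 6b c9 15 97 08 fd 0b
  t2: 6b 94 15 6b 08 c9 0b 15
  t3: 15 0b c9 08 6b 15 94 6b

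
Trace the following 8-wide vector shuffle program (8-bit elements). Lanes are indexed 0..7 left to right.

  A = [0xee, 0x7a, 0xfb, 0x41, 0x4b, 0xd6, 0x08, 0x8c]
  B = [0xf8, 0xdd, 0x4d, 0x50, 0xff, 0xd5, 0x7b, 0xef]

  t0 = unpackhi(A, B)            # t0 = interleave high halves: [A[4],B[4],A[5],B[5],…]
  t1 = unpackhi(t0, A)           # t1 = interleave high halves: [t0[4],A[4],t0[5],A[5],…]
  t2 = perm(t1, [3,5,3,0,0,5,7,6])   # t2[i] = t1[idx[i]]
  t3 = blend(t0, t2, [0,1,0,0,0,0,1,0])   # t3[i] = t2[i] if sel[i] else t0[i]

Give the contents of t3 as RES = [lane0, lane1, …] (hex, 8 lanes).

t0 = [0x4b, 0xff, 0xd6, 0xd5, 0x08, 0x7b, 0x8c, 0xef]
t1 = [0x08, 0x4b, 0x7b, 0xd6, 0x8c, 0x08, 0xef, 0x8c]
t2 = [0xd6, 0x08, 0xd6, 0x08, 0x08, 0x08, 0x8c, 0xef]
t3 = [0x4b, 0x08, 0xd6, 0xd5, 0x08, 0x7b, 0x8c, 0xef]

RES = [ 0x4b  0x08  0xd6  0xd5  0x08  0x7b  0x8c  0xef ]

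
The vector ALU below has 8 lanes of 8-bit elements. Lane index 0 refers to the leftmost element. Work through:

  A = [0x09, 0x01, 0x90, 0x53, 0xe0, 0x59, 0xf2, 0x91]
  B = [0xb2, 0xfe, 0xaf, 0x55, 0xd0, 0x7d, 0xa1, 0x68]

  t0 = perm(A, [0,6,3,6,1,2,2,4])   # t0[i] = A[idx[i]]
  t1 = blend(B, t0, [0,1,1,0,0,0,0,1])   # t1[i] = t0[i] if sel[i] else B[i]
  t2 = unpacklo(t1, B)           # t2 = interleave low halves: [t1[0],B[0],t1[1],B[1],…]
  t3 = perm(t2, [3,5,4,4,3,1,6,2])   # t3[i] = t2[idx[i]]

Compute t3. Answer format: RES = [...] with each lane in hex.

t0 = [0x09, 0xf2, 0x53, 0xf2, 0x01, 0x90, 0x90, 0xe0]
t1 = [0xb2, 0xf2, 0x53, 0x55, 0xd0, 0x7d, 0xa1, 0xe0]
t2 = [0xb2, 0xb2, 0xf2, 0xfe, 0x53, 0xaf, 0x55, 0x55]
t3 = [0xfe, 0xaf, 0x53, 0x53, 0xfe, 0xb2, 0x55, 0xf2]

RES = [0xfe, 0xaf, 0x53, 0x53, 0xfe, 0xb2, 0x55, 0xf2]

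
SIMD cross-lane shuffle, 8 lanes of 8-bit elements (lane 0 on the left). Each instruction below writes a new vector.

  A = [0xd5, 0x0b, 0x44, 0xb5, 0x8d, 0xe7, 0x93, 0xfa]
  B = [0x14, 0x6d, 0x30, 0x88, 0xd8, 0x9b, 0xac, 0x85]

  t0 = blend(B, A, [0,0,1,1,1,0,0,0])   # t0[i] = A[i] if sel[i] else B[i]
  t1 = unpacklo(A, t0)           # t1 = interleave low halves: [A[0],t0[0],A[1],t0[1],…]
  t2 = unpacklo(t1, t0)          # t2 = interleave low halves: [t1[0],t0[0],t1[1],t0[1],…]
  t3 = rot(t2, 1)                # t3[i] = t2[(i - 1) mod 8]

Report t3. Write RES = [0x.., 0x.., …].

RES = [0xb5, 0xd5, 0x14, 0x14, 0x6d, 0x0b, 0x44, 0x6d]

→ t0 |14|6d|44|b5|8d|9b|ac|85|
→ t1 |d5|14|0b|6d|44|44|b5|b5|
→ t2 |d5|14|14|6d|0b|44|6d|b5|
→ t3 |b5|d5|14|14|6d|0b|44|6d|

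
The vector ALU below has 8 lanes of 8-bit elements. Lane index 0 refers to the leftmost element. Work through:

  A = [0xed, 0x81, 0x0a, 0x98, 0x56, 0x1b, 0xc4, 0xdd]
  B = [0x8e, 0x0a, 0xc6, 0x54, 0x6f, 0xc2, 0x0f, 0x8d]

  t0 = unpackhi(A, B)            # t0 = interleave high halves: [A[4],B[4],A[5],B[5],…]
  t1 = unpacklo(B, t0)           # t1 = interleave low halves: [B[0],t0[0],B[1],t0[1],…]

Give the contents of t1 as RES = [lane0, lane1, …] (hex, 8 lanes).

  t0: 56 6f 1b c2 c4 0f dd 8d
  t1: 8e 56 0a 6f c6 1b 54 c2

RES = [ 0x8e  0x56  0x0a  0x6f  0xc6  0x1b  0x54  0xc2 ]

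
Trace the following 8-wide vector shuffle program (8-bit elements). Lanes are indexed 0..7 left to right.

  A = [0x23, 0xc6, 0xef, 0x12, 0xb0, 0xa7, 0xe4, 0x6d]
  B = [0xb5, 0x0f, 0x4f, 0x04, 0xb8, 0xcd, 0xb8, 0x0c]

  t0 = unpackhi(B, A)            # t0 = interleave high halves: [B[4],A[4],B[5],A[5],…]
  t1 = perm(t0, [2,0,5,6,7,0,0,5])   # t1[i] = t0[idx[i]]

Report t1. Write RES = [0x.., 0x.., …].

  t0: b8 b0 cd a7 b8 e4 0c 6d
  t1: cd b8 e4 0c 6d b8 b8 e4

RES = [ 0xcd  0xb8  0xe4  0x0c  0x6d  0xb8  0xb8  0xe4 ]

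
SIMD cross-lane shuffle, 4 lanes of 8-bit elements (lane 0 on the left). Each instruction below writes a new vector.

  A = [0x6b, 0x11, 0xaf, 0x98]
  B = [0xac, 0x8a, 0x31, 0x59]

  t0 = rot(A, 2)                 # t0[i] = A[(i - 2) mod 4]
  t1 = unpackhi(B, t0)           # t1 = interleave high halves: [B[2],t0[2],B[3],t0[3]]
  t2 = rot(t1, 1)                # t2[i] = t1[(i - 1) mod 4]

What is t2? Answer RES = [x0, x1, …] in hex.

→ t0 |af|98|6b|11|
→ t1 |31|6b|59|11|
→ t2 |11|31|6b|59|

RES = [ 0x11  0x31  0x6b  0x59 ]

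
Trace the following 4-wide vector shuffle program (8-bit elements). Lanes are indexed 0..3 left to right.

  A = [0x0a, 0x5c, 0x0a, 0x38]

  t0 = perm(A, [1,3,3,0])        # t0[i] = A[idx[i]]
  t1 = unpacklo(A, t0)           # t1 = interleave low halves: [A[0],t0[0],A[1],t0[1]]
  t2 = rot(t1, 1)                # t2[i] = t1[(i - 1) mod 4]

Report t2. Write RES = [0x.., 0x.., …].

RES = [0x38, 0x0a, 0x5c, 0x5c]

→ t0 |5c|38|38|0a|
→ t1 |0a|5c|5c|38|
→ t2 |38|0a|5c|5c|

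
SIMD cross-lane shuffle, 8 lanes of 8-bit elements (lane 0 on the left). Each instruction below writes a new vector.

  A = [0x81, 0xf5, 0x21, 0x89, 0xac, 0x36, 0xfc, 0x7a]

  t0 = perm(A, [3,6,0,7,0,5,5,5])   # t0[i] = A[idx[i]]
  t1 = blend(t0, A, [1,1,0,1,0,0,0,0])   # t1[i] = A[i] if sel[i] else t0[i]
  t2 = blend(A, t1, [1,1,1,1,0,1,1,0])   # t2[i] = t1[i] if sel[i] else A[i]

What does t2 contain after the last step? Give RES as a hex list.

  t0: 89 fc 81 7a 81 36 36 36
  t1: 81 f5 81 89 81 36 36 36
  t2: 81 f5 81 89 ac 36 36 7a

RES = [0x81, 0xf5, 0x81, 0x89, 0xac, 0x36, 0x36, 0x7a]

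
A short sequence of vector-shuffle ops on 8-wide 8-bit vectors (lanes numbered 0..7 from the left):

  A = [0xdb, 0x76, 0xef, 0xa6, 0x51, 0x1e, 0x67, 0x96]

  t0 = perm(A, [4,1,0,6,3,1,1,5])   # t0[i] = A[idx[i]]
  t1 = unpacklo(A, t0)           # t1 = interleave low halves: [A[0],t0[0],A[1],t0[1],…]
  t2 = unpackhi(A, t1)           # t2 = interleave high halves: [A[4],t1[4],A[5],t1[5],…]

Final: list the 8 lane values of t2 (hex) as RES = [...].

RES = [0x51, 0xef, 0x1e, 0xdb, 0x67, 0xa6, 0x96, 0x67]

  t0: 51 76 db 67 a6 76 76 1e
  t1: db 51 76 76 ef db a6 67
  t2: 51 ef 1e db 67 a6 96 67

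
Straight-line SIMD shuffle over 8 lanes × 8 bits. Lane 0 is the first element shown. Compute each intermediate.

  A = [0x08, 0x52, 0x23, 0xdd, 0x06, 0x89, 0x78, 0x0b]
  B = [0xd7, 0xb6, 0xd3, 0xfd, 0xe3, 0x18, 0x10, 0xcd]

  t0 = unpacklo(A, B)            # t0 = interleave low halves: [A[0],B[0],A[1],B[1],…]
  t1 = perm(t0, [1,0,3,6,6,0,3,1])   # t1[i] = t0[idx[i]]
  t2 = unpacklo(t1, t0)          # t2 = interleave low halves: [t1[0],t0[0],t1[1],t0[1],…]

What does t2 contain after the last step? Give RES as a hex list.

t0 = [0x08, 0xd7, 0x52, 0xb6, 0x23, 0xd3, 0xdd, 0xfd]
t1 = [0xd7, 0x08, 0xb6, 0xdd, 0xdd, 0x08, 0xb6, 0xd7]
t2 = [0xd7, 0x08, 0x08, 0xd7, 0xb6, 0x52, 0xdd, 0xb6]

RES = [0xd7, 0x08, 0x08, 0xd7, 0xb6, 0x52, 0xdd, 0xb6]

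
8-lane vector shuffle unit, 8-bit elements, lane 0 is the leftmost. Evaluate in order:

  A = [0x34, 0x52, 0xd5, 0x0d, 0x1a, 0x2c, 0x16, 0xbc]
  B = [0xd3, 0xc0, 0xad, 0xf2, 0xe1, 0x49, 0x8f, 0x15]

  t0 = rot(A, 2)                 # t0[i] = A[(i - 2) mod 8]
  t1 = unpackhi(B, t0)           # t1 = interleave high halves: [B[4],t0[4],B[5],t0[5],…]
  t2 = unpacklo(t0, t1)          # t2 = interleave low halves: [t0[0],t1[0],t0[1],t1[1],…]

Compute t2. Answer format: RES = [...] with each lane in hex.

RES = [0x16, 0xe1, 0xbc, 0xd5, 0x34, 0x49, 0x52, 0x0d]

  t0: 16 bc 34 52 d5 0d 1a 2c
  t1: e1 d5 49 0d 8f 1a 15 2c
  t2: 16 e1 bc d5 34 49 52 0d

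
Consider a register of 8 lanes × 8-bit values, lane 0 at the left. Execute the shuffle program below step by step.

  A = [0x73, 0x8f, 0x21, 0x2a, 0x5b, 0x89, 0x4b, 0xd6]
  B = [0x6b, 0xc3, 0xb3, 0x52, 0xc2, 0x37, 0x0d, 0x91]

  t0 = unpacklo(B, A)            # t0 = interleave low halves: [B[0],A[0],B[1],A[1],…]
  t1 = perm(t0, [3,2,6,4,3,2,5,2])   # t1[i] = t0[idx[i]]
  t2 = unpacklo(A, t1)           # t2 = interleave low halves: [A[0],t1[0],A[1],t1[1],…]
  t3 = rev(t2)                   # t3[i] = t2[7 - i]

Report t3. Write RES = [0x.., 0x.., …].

RES = [ 0xb3  0x2a  0x52  0x21  0xc3  0x8f  0x8f  0x73 ]

  t0: 6b 73 c3 8f b3 21 52 2a
  t1: 8f c3 52 b3 8f c3 21 c3
  t2: 73 8f 8f c3 21 52 2a b3
  t3: b3 2a 52 21 c3 8f 8f 73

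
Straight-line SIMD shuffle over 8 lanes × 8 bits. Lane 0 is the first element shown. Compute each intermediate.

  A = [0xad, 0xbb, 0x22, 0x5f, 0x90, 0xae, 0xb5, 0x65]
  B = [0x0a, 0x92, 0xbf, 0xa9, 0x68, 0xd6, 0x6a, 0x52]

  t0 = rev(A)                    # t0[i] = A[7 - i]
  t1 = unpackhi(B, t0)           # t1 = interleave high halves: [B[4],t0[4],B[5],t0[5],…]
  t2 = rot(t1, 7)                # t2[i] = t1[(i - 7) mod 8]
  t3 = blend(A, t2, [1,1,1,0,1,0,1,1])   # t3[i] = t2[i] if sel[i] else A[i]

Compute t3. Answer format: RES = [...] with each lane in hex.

RES = [0x5f, 0xd6, 0x22, 0x5f, 0xbb, 0xae, 0xad, 0x68]

t0 = [0x65, 0xb5, 0xae, 0x90, 0x5f, 0x22, 0xbb, 0xad]
t1 = [0x68, 0x5f, 0xd6, 0x22, 0x6a, 0xbb, 0x52, 0xad]
t2 = [0x5f, 0xd6, 0x22, 0x6a, 0xbb, 0x52, 0xad, 0x68]
t3 = [0x5f, 0xd6, 0x22, 0x5f, 0xbb, 0xae, 0xad, 0x68]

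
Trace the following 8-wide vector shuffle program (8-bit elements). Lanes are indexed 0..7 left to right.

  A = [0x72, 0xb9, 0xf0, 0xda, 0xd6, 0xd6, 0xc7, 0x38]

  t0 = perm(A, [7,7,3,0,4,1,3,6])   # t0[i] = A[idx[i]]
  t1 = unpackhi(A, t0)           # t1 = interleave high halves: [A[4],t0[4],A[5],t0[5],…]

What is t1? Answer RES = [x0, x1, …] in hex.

RES = [0xd6, 0xd6, 0xd6, 0xb9, 0xc7, 0xda, 0x38, 0xc7]

  t0: 38 38 da 72 d6 b9 da c7
  t1: d6 d6 d6 b9 c7 da 38 c7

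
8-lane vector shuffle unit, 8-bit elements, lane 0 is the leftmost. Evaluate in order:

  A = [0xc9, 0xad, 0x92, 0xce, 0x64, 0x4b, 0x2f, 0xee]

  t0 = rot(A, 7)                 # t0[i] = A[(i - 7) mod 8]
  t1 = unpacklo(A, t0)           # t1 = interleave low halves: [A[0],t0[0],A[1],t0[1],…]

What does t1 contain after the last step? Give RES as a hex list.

RES = [ 0xc9  0xad  0xad  0x92  0x92  0xce  0xce  0x64 ]

→ t0 |ad|92|ce|64|4b|2f|ee|c9|
→ t1 |c9|ad|ad|92|92|ce|ce|64|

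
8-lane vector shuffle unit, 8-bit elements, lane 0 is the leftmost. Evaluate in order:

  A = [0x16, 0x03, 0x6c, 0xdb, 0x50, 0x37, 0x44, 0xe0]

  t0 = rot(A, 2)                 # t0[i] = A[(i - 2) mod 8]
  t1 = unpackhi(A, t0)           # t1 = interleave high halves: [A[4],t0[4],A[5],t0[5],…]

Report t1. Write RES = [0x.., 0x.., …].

RES = [ 0x50  0x6c  0x37  0xdb  0x44  0x50  0xe0  0x37 ]

→ t0 |44|e0|16|03|6c|db|50|37|
→ t1 |50|6c|37|db|44|50|e0|37|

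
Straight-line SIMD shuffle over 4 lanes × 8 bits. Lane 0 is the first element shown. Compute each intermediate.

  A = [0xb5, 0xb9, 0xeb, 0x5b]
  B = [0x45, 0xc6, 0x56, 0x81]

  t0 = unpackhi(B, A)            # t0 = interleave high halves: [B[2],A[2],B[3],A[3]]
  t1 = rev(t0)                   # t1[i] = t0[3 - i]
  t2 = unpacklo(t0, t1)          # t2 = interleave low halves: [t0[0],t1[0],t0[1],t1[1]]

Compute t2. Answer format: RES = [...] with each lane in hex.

RES = [ 0x56  0x5b  0xeb  0x81 ]

→ t0 |56|eb|81|5b|
→ t1 |5b|81|eb|56|
→ t2 |56|5b|eb|81|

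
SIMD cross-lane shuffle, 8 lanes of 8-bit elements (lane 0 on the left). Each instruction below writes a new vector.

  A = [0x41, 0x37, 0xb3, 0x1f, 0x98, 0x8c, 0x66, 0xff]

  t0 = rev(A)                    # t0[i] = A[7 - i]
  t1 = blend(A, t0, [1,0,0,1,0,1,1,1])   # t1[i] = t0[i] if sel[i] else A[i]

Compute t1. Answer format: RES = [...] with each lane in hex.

RES = [0xff, 0x37, 0xb3, 0x98, 0x98, 0xb3, 0x37, 0x41]

→ t0 |ff|66|8c|98|1f|b3|37|41|
→ t1 |ff|37|b3|98|98|b3|37|41|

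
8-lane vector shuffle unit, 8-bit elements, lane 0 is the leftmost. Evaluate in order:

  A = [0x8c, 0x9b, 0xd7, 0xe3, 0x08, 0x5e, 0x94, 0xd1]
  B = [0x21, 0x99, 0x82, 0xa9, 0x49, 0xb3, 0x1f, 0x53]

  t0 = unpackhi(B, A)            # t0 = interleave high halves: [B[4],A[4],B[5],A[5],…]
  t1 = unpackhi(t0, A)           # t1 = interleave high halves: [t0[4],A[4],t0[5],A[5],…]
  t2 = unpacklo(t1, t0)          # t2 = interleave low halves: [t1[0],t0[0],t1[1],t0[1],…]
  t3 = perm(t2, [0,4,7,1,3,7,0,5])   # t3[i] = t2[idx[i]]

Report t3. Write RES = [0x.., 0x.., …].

→ t0 |49|08|b3|5e|1f|94|53|d1|
→ t1 |1f|08|94|5e|53|94|d1|d1|
→ t2 |1f|49|08|08|94|b3|5e|5e|
→ t3 |1f|94|5e|49|08|5e|1f|b3|

RES = [ 0x1f  0x94  0x5e  0x49  0x08  0x5e  0x1f  0xb3 ]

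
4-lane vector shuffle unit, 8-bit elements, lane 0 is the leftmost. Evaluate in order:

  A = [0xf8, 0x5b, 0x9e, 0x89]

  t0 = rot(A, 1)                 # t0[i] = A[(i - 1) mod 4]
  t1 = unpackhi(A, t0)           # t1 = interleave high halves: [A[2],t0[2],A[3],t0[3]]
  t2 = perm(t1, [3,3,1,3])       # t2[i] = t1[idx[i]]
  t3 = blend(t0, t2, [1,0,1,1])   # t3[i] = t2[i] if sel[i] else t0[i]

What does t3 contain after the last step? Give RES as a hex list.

RES = [ 0x9e  0xf8  0x5b  0x9e ]

  t0: 89 f8 5b 9e
  t1: 9e 5b 89 9e
  t2: 9e 9e 5b 9e
  t3: 9e f8 5b 9e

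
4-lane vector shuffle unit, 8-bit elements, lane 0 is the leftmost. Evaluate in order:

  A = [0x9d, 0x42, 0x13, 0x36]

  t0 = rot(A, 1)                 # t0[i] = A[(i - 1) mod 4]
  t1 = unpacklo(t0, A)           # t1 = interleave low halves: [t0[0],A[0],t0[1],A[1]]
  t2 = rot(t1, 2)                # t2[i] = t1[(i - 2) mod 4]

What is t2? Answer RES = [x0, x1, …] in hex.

RES = [ 0x9d  0x42  0x36  0x9d ]

→ t0 |36|9d|42|13|
→ t1 |36|9d|9d|42|
→ t2 |9d|42|36|9d|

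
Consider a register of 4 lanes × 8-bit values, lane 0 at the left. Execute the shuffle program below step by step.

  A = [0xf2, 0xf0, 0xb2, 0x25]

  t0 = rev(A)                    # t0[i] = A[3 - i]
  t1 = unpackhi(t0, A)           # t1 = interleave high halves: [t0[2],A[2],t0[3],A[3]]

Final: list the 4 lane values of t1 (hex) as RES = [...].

→ t0 |25|b2|f0|f2|
→ t1 |f0|b2|f2|25|

RES = [ 0xf0  0xb2  0xf2  0x25 ]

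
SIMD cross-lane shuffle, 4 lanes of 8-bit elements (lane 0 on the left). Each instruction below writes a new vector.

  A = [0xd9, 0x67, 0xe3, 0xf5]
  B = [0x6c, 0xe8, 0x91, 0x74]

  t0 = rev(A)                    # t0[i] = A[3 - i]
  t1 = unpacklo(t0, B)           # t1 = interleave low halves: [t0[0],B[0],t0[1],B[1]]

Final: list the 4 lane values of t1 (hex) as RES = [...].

RES = [ 0xf5  0x6c  0xe3  0xe8 ]

→ t0 |f5|e3|67|d9|
→ t1 |f5|6c|e3|e8|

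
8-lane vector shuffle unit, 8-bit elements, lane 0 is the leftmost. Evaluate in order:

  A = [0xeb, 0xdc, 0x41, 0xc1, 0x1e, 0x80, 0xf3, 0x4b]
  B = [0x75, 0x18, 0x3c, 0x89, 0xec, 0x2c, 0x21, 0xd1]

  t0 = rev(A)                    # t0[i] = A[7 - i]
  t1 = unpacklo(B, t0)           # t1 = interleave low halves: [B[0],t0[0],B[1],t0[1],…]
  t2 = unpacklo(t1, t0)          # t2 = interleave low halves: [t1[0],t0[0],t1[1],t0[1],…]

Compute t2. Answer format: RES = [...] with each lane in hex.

→ t0 |4b|f3|80|1e|c1|41|dc|eb|
→ t1 |75|4b|18|f3|3c|80|89|1e|
→ t2 |75|4b|4b|f3|18|80|f3|1e|

RES = [ 0x75  0x4b  0x4b  0xf3  0x18  0x80  0xf3  0x1e ]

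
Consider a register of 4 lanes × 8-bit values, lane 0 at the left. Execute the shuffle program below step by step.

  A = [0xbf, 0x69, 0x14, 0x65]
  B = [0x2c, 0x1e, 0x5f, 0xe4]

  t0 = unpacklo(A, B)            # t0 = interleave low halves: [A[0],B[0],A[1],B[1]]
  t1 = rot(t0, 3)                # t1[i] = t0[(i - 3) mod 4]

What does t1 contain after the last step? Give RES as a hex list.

t0 = [0xbf, 0x2c, 0x69, 0x1e]
t1 = [0x2c, 0x69, 0x1e, 0xbf]

RES = [0x2c, 0x69, 0x1e, 0xbf]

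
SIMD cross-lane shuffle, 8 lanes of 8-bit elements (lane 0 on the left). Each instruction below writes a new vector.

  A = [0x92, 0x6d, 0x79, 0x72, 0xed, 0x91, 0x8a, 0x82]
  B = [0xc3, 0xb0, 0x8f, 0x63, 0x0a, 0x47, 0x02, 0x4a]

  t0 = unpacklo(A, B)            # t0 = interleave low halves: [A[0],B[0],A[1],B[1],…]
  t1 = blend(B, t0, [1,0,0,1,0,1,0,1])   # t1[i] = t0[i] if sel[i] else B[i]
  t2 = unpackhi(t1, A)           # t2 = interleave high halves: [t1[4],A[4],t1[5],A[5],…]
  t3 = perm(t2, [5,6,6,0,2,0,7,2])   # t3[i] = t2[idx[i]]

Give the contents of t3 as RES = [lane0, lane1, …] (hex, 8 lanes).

RES = [ 0x8a  0x63  0x63  0x0a  0x8f  0x0a  0x82  0x8f ]

  t0: 92 c3 6d b0 79 8f 72 63
  t1: 92 b0 8f b0 0a 8f 02 63
  t2: 0a ed 8f 91 02 8a 63 82
  t3: 8a 63 63 0a 8f 0a 82 8f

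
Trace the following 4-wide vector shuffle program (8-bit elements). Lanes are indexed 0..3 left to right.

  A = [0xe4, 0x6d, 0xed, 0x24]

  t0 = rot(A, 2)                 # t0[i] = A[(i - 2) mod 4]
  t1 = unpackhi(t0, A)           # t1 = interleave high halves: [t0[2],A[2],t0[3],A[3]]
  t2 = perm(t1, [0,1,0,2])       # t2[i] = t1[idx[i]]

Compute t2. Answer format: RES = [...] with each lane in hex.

  t0: ed 24 e4 6d
  t1: e4 ed 6d 24
  t2: e4 ed e4 6d

RES = [0xe4, 0xed, 0xe4, 0x6d]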